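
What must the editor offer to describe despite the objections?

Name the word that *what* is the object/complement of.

describe

Underlying clause: The editor must offer to describe what despite the objections.
'what' is the direct object of 'describe'. It moves to the left edge, and the trace sits right after 'describe':
What must the editor offer to describe ___ despite the objections?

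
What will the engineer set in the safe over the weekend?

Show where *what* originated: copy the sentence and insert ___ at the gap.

Pre-movement form: The engineer will set what in the safe over the weekend.
The filler 'what' is interpreted as the direct object of 'set'. The gap is right after 'set'.

What will the engineer set ___ in the safe over the weekend?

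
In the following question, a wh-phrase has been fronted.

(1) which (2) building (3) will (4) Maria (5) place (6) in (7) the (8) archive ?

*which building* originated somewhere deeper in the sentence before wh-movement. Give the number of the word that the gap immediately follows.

Underlying clause: Maria will place which building in the archive.
'which building' is the direct object of 'place'. It moves to the left edge, and the trace sits right after 'place':
Which building will Maria place ___ in the archive?
'place' is word 5.

5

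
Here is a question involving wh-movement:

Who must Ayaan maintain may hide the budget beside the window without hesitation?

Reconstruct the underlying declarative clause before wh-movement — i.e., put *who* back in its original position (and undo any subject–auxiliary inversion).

'who' is the subject of the clause embedded under 'maintain'. Fronting leaves a gap immediately after 'maintain':
Who must Ayaan maintain ___ may hide the budget beside the window without hesitation?

Ayaan must maintain who may hide the budget beside the window without hesitation.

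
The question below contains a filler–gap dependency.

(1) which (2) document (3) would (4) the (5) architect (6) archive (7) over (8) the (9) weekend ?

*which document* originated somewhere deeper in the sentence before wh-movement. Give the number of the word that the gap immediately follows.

In situ: The architect would archive which document over the weekend.
The filler 'which document' is interpreted as the direct object of 'archive'. Fronting leaves a gap immediately after 'archive':
Which document would the architect archive ___ over the weekend?
'archive' is word 6.

6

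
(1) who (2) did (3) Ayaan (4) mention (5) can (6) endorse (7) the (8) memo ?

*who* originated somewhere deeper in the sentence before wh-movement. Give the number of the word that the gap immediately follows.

Before movement: Ayaan did mention who can endorse the memo.
The filler 'who' is interpreted as the subject of the clause embedded under 'mention'. It moves to the left edge, and the trace sits right after 'mention':
Who did Ayaan mention ___ can endorse the memo?
'mention' is word 4.

4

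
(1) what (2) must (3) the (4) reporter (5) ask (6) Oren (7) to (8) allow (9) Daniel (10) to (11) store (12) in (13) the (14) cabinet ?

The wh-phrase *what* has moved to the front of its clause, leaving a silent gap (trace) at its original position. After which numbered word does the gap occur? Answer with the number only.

Pre-movement form: The reporter must ask Oren to allow Daniel to store what in the cabinet.
The filler 'what' is interpreted as the direct object of 'store'. Wh-movement fronts it, leaving a gap right after 'store':
What must the reporter ask Oren to allow Daniel to store ___ in the cabinet?
'store' is word 11.

11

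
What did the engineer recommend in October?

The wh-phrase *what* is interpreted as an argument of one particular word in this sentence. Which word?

recommend

Pre-movement form: The engineer did recommend what in October.
The filler 'what' is interpreted as the direct object of 'recommend'. It moves to the left edge, and the trace sits right after 'recommend':
What did the engineer recommend ___ in October?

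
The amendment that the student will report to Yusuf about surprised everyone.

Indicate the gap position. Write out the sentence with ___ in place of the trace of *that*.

'that' is the object of the preposition 'about'. The gap is right after 'about'.

The amendment that the student will report to Yusuf about ___ surprised everyone.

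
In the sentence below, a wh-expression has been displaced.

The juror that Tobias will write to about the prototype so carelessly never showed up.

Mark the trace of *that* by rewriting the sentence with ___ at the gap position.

The juror that Tobias will write to ___ about the prototype so carelessly never showed up.

The filler 'that' is interpreted as the object of the preposition 'to'. The gap is right after 'to'.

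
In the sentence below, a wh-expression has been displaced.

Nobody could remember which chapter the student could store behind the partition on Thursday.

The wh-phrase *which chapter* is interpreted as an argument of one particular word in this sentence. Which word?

store

In situ: The student could store which chapter behind the partition on Thursday.
'which chapter' is the direct object of 'store'. Wh-movement fronts it, leaving a gap right after 'store':
Nobody could remember which chapter the student could store ___ behind the partition on Thursday.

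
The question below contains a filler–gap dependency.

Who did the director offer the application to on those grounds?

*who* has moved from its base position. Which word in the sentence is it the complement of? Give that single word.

Underlying clause: The director did offer the application to who on those grounds.
'who' functions as the object of the preposition 'to' (recipient of 'offer'). Fronting leaves a gap immediately after 'to':
Who did the director offer the application to ___ on those grounds?

to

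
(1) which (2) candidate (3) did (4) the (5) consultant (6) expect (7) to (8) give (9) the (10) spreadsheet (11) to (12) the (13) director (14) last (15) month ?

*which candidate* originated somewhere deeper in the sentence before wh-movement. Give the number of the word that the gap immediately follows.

In situ: The consultant did expect which candidate to give the spreadsheet to the director last month.
'which candidate' functions as the direct object of 'expect'. Fronting leaves a gap immediately after 'expect':
Which candidate did the consultant expect ___ to give the spreadsheet to the director last month?
'expect' is word 6.

6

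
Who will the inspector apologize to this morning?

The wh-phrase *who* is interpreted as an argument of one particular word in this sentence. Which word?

In situ: The inspector will apologize to who this morning.
The filler 'who' is interpreted as the object of the preposition 'to'. Wh-movement fronts it, leaving a gap right after 'to':
Who will the inspector apologize to ___ this morning?

to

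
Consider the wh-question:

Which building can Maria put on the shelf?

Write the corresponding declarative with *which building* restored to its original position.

The filler 'which building' is interpreted as the direct object of 'put'. It moves to the left edge, and the trace sits right after 'put':
Which building can Maria put ___ on the shelf?

Maria can put which building on the shelf.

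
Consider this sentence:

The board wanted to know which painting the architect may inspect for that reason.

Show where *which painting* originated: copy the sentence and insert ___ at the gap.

Before movement: The architect may inspect which painting for that reason.
The filler 'which painting' is interpreted as the direct object of 'inspect'. The gap is right after 'inspect'.

The board wanted to know which painting the architect may inspect ___ for that reason.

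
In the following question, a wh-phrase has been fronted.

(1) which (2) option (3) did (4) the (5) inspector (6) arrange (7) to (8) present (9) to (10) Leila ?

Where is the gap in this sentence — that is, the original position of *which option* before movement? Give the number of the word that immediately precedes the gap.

Before movement: The inspector did arrange to present which option to Leila.
The filler 'which option' is interpreted as the direct object of 'present'. Fronting leaves a gap immediately after 'present':
Which option did the inspector arrange to present ___ to Leila?
'present' is word 8.

8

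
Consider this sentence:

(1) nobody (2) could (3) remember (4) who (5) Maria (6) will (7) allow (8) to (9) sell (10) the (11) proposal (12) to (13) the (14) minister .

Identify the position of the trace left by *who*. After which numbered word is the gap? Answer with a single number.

7

Pre-movement form: Maria will allow who to sell the proposal to the minister.
'who' is the direct object of 'allow'. It moves to the left edge, and the trace sits right after 'allow':
Nobody could remember who Maria will allow ___ to sell the proposal to the minister.
'allow' is word 7.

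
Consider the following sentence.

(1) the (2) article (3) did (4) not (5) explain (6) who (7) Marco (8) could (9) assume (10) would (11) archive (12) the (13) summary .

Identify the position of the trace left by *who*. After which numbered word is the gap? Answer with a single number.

In situ: Marco could assume who would archive the summary.
'who' functions as the subject of the clause embedded under 'assume'. Fronting leaves a gap immediately after 'assume':
The article did not explain who Marco could assume ___ would archive the summary.
'assume' is word 9.

9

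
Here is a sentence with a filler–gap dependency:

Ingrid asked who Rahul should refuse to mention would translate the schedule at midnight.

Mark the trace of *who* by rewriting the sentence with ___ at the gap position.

Ingrid asked who Rahul should refuse to mention ___ would translate the schedule at midnight.

In situ: Rahul should refuse to mention who would translate the schedule at midnight.
'who' is the subject of the clause embedded under 'mention'. The gap is right after 'mention'.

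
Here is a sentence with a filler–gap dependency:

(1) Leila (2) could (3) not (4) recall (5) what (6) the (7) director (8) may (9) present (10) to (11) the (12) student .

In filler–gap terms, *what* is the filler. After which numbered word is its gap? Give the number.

Pre-movement form: The director may present what to the student.
'what' functions as the direct object of 'present'. Fronting leaves a gap immediately after 'present':
Leila could not recall what the director may present ___ to the student.
'present' is word 9.

9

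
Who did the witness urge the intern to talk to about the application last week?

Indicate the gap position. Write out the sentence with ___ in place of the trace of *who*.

Who did the witness urge the intern to talk to ___ about the application last week?

In situ: The witness did urge the intern to talk to who about the application last week.
'who' is the object of the preposition 'to'. The gap is right after 'to'.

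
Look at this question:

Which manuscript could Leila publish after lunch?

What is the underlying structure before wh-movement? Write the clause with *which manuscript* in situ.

'which manuscript' is the direct object of 'publish'. Wh-movement fronts it, leaving a gap right after 'publish':
Which manuscript could Leila publish ___ after lunch?

Leila could publish which manuscript after lunch.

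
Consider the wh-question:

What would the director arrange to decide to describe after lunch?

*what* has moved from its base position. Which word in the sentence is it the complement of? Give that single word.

In situ: The director would arrange to decide to describe what after lunch.
The filler 'what' is interpreted as the direct object of 'describe'. Fronting leaves a gap immediately after 'describe':
What would the director arrange to decide to describe ___ after lunch?

describe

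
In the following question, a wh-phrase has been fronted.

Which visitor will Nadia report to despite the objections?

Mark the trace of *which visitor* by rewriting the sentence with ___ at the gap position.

Which visitor will Nadia report to ___ despite the objections?

Underlying clause: Nadia will report to which visitor despite the objections.
The filler 'which visitor' is interpreted as the object of the preposition 'to'. The gap is right after 'to'.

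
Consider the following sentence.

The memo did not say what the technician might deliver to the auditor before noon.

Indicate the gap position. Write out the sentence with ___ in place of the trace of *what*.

Before movement: The technician might deliver what to the auditor before noon.
The filler 'what' is interpreted as the direct object of 'deliver'. The gap is right after 'deliver'.

The memo did not say what the technician might deliver ___ to the auditor before noon.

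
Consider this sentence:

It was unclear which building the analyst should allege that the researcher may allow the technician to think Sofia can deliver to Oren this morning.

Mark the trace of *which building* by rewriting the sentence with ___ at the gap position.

It was unclear which building the analyst should allege that the researcher may allow the technician to think Sofia can deliver ___ to Oren this morning.

In situ: The analyst should allege that the researcher may allow the technician to think Sofia can deliver which building to Oren this morning.
'which building' is the direct object of 'deliver'. The gap is right after 'deliver'.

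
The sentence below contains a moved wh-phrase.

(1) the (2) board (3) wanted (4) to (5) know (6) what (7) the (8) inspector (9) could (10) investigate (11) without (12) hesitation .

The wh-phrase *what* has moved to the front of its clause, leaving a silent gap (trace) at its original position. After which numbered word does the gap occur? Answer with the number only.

10

In situ: The inspector could investigate what without hesitation.
'what' is the direct object of 'investigate'. It moves to the left edge, and the trace sits right after 'investigate':
The board wanted to know what the inspector could investigate ___ without hesitation.
'investigate' is word 10.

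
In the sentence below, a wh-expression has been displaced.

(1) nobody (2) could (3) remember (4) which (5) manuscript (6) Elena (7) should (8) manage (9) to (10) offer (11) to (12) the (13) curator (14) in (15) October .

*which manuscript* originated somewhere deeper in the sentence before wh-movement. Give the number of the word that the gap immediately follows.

10

Pre-movement form: Elena should manage to offer which manuscript to the curator in October.
The filler 'which manuscript' is interpreted as the direct object of 'offer'. Wh-movement fronts it, leaving a gap right after 'offer':
Nobody could remember which manuscript Elena should manage to offer ___ to the curator in October.
'offer' is word 10.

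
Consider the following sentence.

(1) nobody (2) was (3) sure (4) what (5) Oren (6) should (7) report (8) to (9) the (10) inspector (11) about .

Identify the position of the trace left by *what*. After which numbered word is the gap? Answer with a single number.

Underlying clause: Oren should report to the inspector about what.
'what' functions as the object of the preposition 'about'. Fronting leaves a gap immediately after 'about':
Nobody was sure what Oren should report to the inspector about ___.
'about' is word 11.

11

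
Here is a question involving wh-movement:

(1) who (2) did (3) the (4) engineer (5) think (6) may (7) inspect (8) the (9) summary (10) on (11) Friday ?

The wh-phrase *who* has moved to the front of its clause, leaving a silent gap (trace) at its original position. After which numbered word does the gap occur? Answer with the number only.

In situ: The engineer did think who may inspect the summary on Friday.
'who' functions as the subject of the clause embedded under 'think'. Fronting leaves a gap immediately after 'think':
Who did the engineer think ___ may inspect the summary on Friday?
'think' is word 5.

5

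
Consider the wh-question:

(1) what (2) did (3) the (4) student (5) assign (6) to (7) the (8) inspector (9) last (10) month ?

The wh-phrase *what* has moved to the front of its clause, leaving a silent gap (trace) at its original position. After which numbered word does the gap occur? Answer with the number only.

In situ: The student did assign what to the inspector last month.
'what' is the direct object of 'assign'. Fronting leaves a gap immediately after 'assign':
What did the student assign ___ to the inspector last month?
'assign' is word 5.

5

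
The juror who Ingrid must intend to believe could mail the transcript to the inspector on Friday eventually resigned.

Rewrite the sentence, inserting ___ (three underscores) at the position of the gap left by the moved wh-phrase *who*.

The juror who Ingrid must intend to believe ___ could mail the transcript to the inspector on Friday eventually resigned.

The filler 'who' is interpreted as the subject of the clause embedded under 'believe'. The gap is right after 'believe'.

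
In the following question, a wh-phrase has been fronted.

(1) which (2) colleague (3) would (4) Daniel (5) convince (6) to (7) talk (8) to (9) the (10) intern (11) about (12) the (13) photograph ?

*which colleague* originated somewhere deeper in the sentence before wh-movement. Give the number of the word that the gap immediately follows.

5

Underlying clause: Daniel would convince which colleague to talk to the intern about the photograph.
'which colleague' functions as the direct object of 'convince'. Fronting leaves a gap immediately after 'convince':
Which colleague would Daniel convince ___ to talk to the intern about the photograph?
'convince' is word 5.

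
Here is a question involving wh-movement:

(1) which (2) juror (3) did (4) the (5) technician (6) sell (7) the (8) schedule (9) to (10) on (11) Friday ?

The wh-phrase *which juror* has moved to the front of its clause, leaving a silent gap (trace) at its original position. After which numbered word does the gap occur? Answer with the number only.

Before movement: The technician did sell the schedule to which juror on Friday.
'which juror' functions as the object of the preposition 'to' (recipient of 'sell'). Wh-movement fronts it, leaving a gap right after 'to':
Which juror did the technician sell the schedule to ___ on Friday?
'to' is word 9.

9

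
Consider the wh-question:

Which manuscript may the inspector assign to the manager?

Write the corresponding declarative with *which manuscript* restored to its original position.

The inspector may assign which manuscript to the manager.

The filler 'which manuscript' is interpreted as the direct object of 'assign'. It moves to the left edge, and the trace sits right after 'assign':
Which manuscript may the inspector assign ___ to the manager?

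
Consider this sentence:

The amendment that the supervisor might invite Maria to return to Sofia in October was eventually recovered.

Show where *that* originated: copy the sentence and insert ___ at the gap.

The amendment that the supervisor might invite Maria to return ___ to Sofia in October was eventually recovered.

'that' is the direct object of 'return'. The gap is right after 'return'.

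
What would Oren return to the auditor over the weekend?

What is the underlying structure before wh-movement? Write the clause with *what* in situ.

'what' is the direct object of 'return'. Wh-movement fronts it, leaving a gap right after 'return':
What would Oren return ___ to the auditor over the weekend?

Oren would return what to the auditor over the weekend.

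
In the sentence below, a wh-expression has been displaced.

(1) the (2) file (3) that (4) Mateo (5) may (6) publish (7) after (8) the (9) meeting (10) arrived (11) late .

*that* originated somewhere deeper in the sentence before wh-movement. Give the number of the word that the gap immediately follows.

6

'that' is the direct object of 'publish'. Wh-movement fronts it, leaving a gap right after 'publish':
The file that Mateo may publish ___ after the meeting arrived late.
'publish' is word 6.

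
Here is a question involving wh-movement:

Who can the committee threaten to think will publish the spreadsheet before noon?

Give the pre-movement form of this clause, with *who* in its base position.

The filler 'who' is interpreted as the subject of the clause embedded under 'think'. Wh-movement fronts it, leaving a gap right after 'think':
Who can the committee threaten to think ___ will publish the spreadsheet before noon?

The committee can threaten to think who will publish the spreadsheet before noon.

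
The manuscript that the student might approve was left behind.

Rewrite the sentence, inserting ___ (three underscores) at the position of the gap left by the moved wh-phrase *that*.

The manuscript that the student might approve ___ was left behind.

'that' is the direct object of 'approve'. The gap is right after 'approve'.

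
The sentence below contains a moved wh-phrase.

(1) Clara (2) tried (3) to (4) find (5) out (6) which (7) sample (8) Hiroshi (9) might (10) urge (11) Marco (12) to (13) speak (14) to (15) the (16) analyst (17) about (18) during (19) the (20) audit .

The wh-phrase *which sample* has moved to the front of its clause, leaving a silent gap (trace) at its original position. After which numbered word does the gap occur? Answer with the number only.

17

Pre-movement form: Hiroshi might urge Marco to speak to the analyst about which sample during the audit.
'which sample' functions as the object of the preposition 'about'. Wh-movement fronts it, leaving a gap right after 'about':
Clara tried to find out which sample Hiroshi might urge Marco to speak to the analyst about ___ during the audit.
'about' is word 17.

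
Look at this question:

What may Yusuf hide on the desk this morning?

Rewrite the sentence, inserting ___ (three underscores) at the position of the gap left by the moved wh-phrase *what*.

What may Yusuf hide ___ on the desk this morning?

Pre-movement form: Yusuf may hide what on the desk this morning.
The filler 'what' is interpreted as the direct object of 'hide'. The gap is right after 'hide'.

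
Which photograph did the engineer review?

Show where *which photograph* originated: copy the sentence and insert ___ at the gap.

In situ: The engineer did review which photograph.
'which photograph' functions as the direct object of 'review'. The gap is right after 'review'.

Which photograph did the engineer review ___?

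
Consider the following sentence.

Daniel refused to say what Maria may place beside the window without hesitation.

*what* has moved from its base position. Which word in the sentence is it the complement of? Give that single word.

Before movement: Maria may place what beside the window without hesitation.
'what' is the direct object of 'place'. It moves to the left edge, and the trace sits right after 'place':
Daniel refused to say what Maria may place ___ beside the window without hesitation.

place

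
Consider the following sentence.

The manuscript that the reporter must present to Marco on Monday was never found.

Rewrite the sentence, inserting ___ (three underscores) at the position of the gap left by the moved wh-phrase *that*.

The filler 'that' is interpreted as the direct object of 'present'. The gap is right after 'present'.

The manuscript that the reporter must present ___ to Marco on Monday was never found.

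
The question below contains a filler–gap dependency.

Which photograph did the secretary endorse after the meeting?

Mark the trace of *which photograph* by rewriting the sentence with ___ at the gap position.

Underlying clause: The secretary did endorse which photograph after the meeting.
'which photograph' functions as the direct object of 'endorse'. The gap is right after 'endorse'.

Which photograph did the secretary endorse ___ after the meeting?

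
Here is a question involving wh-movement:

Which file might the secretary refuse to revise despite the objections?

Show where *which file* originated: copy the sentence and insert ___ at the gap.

In situ: The secretary might refuse to revise which file despite the objections.
The filler 'which file' is interpreted as the direct object of 'revise'. The gap is right after 'revise'.

Which file might the secretary refuse to revise ___ despite the objections?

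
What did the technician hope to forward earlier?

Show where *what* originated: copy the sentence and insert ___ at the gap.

What did the technician hope to forward ___ earlier?

Pre-movement form: The technician did hope to forward what earlier.
'what' is the direct object of 'forward'. The gap is right after 'forward'.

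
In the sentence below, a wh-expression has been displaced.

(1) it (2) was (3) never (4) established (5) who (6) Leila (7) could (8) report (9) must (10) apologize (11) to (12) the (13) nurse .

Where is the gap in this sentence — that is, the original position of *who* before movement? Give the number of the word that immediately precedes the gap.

Before movement: Leila could report who must apologize to the nurse.
The filler 'who' is interpreted as the subject of the clause embedded under 'report'. Wh-movement fronts it, leaving a gap right after 'report':
It was never established who Leila could report ___ must apologize to the nurse.
'report' is word 8.

8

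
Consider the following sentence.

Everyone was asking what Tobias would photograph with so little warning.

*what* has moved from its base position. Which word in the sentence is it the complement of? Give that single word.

In situ: Tobias would photograph what with so little warning.
The filler 'what' is interpreted as the direct object of 'photograph'. It moves to the left edge, and the trace sits right after 'photograph':
Everyone was asking what Tobias would photograph ___ with so little warning.

photograph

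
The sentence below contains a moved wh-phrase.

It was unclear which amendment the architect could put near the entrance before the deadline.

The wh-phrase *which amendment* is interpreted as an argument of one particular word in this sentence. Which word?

Before movement: The architect could put which amendment near the entrance before the deadline.
The filler 'which amendment' is interpreted as the direct object of 'put'. Fronting leaves a gap immediately after 'put':
It was unclear which amendment the architect could put ___ near the entrance before the deadline.

put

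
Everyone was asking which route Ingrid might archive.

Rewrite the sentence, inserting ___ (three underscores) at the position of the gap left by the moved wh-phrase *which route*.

Underlying clause: Ingrid might archive which route.
'which route' is the direct object of 'archive'. The gap is right after 'archive'.

Everyone was asking which route Ingrid might archive ___.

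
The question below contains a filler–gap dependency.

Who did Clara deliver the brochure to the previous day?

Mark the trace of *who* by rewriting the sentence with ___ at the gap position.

Who did Clara deliver the brochure to ___ the previous day?

Pre-movement form: Clara did deliver the brochure to who the previous day.
'who' is the object of the preposition 'to' (recipient of 'deliver'). The gap is right after 'to'.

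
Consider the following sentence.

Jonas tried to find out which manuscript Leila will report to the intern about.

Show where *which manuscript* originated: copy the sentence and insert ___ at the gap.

Underlying clause: Leila will report to the intern about which manuscript.
The filler 'which manuscript' is interpreted as the object of the preposition 'about'. The gap is right after 'about'.

Jonas tried to find out which manuscript Leila will report to the intern about ___.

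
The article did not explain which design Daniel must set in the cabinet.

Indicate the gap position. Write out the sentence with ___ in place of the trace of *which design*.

Pre-movement form: Daniel must set which design in the cabinet.
'which design' is the direct object of 'set'. The gap is right after 'set'.

The article did not explain which design Daniel must set ___ in the cabinet.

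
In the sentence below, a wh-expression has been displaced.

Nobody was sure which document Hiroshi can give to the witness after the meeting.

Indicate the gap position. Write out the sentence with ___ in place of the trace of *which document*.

Underlying clause: Hiroshi can give which document to the witness after the meeting.
The filler 'which document' is interpreted as the direct object of 'give'. The gap is right after 'give'.

Nobody was sure which document Hiroshi can give ___ to the witness after the meeting.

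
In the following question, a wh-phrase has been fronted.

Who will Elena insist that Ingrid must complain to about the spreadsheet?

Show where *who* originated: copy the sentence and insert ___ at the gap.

Who will Elena insist that Ingrid must complain to ___ about the spreadsheet?

Pre-movement form: Elena will insist that Ingrid must complain to who about the spreadsheet.
The filler 'who' is interpreted as the object of the preposition 'to'. The gap is right after 'to'.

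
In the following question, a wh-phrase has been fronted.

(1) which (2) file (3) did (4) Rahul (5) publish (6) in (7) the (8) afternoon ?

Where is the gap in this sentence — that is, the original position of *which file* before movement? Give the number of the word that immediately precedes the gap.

In situ: Rahul did publish which file in the afternoon.
The filler 'which file' is interpreted as the direct object of 'publish'. It moves to the left edge, and the trace sits right after 'publish':
Which file did Rahul publish ___ in the afternoon?
'publish' is word 5.

5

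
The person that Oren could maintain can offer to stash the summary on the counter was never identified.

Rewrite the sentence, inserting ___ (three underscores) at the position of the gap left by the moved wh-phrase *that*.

The person that Oren could maintain ___ can offer to stash the summary on the counter was never identified.

'that' functions as the subject of the clause embedded under 'maintain'. The gap is right after 'maintain'.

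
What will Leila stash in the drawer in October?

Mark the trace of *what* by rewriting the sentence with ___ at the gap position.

What will Leila stash ___ in the drawer in October?

Pre-movement form: Leila will stash what in the drawer in October.
The filler 'what' is interpreted as the direct object of 'stash'. The gap is right after 'stash'.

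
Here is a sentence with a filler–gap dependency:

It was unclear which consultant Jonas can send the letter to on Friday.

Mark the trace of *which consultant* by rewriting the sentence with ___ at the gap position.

It was unclear which consultant Jonas can send the letter to ___ on Friday.

Underlying clause: Jonas can send the letter to which consultant on Friday.
'which consultant' functions as the object of the preposition 'to' (recipient of 'send'). The gap is right after 'to'.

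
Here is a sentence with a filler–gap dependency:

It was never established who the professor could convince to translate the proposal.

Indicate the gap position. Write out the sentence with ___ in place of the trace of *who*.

It was never established who the professor could convince ___ to translate the proposal.

Underlying clause: The professor could convince who to translate the proposal.
'who' functions as the direct object of 'convince'. The gap is right after 'convince'.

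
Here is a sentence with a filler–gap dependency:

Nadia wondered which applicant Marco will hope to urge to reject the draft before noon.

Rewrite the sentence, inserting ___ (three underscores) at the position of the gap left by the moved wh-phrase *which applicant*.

In situ: Marco will hope to urge which applicant to reject the draft before noon.
'which applicant' functions as the direct object of 'urge'. The gap is right after 'urge'.

Nadia wondered which applicant Marco will hope to urge ___ to reject the draft before noon.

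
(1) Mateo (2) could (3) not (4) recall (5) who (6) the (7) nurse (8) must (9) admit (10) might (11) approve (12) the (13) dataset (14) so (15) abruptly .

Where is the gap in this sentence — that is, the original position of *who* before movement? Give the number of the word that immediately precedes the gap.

Pre-movement form: The nurse must admit who might approve the dataset so abruptly.
The filler 'who' is interpreted as the subject of the clause embedded under 'admit'. Fronting leaves a gap immediately after 'admit':
Mateo could not recall who the nurse must admit ___ might approve the dataset so abruptly.
'admit' is word 9.

9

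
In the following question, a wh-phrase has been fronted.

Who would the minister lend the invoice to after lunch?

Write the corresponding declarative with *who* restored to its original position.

'who' is the object of the preposition 'to' (recipient of 'lend'). Wh-movement fronts it, leaving a gap right after 'to':
Who would the minister lend the invoice to ___ after lunch?

The minister would lend the invoice to who after lunch.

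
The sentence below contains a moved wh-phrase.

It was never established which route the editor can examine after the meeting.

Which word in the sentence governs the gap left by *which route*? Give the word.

examine

In situ: The editor can examine which route after the meeting.
'which route' is the direct object of 'examine'. Wh-movement fronts it, leaving a gap right after 'examine':
It was never established which route the editor can examine ___ after the meeting.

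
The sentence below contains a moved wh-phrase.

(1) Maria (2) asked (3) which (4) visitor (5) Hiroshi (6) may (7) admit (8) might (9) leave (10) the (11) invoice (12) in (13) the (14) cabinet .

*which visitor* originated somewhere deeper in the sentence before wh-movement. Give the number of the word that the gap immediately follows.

7

In situ: Hiroshi may admit which visitor might leave the invoice in the cabinet.
'which visitor' functions as the subject of the clause embedded under 'admit'. Wh-movement fronts it, leaving a gap right after 'admit':
Maria asked which visitor Hiroshi may admit ___ might leave the invoice in the cabinet.
'admit' is word 7.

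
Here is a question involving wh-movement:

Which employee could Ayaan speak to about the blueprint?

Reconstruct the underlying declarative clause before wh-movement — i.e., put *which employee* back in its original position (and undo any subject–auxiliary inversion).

Ayaan could speak to which employee about the blueprint.

'which employee' functions as the object of the preposition 'to'. It moves to the left edge, and the trace sits right after 'to':
Which employee could Ayaan speak to ___ about the blueprint?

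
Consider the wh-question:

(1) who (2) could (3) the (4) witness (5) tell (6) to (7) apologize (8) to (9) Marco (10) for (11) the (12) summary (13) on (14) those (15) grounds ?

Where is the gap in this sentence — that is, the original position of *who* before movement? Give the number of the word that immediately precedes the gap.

5

In situ: The witness could tell who to apologize to Marco for the summary on those grounds.
The filler 'who' is interpreted as the direct object of 'tell'. Fronting leaves a gap immediately after 'tell':
Who could the witness tell ___ to apologize to Marco for the summary on those grounds?
'tell' is word 5.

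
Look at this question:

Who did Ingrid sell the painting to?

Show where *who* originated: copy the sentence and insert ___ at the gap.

Pre-movement form: Ingrid did sell the painting to who.
The filler 'who' is interpreted as the object of the preposition 'to' (recipient of 'sell'). The gap is right after 'to'.

Who did Ingrid sell the painting to ___?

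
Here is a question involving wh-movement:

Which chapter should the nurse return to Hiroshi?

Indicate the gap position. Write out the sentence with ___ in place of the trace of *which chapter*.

Which chapter should the nurse return ___ to Hiroshi?

Pre-movement form: The nurse should return which chapter to Hiroshi.
'which chapter' is the direct object of 'return'. The gap is right after 'return'.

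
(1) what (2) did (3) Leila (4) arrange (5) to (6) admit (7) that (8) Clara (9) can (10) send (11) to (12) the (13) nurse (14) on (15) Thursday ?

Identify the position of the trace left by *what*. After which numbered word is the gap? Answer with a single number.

In situ: Leila did arrange to admit that Clara can send what to the nurse on Thursday.
The filler 'what' is interpreted as the direct object of 'send'. It moves to the left edge, and the trace sits right after 'send':
What did Leila arrange to admit that Clara can send ___ to the nurse on Thursday?
'send' is word 10.

10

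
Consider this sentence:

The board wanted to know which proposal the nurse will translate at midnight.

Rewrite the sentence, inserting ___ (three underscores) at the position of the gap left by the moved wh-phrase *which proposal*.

Before movement: The nurse will translate which proposal at midnight.
The filler 'which proposal' is interpreted as the direct object of 'translate'. The gap is right after 'translate'.

The board wanted to know which proposal the nurse will translate ___ at midnight.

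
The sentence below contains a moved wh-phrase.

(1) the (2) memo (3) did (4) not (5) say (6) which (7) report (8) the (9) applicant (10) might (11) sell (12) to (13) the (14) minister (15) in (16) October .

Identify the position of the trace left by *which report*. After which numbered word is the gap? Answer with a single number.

In situ: The applicant might sell which report to the minister in October.
'which report' functions as the direct object of 'sell'. Wh-movement fronts it, leaving a gap right after 'sell':
The memo did not say which report the applicant might sell ___ to the minister in October.
'sell' is word 11.

11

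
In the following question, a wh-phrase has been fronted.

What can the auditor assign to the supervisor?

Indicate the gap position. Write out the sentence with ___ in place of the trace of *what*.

Before movement: The auditor can assign what to the supervisor.
'what' functions as the direct object of 'assign'. The gap is right after 'assign'.

What can the auditor assign ___ to the supervisor?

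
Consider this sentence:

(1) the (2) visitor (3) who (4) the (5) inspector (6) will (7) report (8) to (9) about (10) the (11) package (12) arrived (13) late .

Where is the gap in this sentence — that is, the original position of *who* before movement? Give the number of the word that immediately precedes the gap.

The filler 'who' is interpreted as the object of the preposition 'to'. Wh-movement fronts it, leaving a gap right after 'to':
The visitor who the inspector will report to ___ about the package arrived late.
'to' is word 8.

8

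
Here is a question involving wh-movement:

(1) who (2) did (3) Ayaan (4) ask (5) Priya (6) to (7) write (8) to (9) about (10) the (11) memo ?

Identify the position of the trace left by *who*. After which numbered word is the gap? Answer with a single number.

Before movement: Ayaan did ask Priya to write to who about the memo.
The filler 'who' is interpreted as the object of the preposition 'to'. Fronting leaves a gap immediately after 'to':
Who did Ayaan ask Priya to write to ___ about the memo?
'to' is word 8.

8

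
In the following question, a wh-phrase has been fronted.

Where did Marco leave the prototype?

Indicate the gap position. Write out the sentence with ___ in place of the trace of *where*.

In situ: Marco did leave the prototype where.
'where' functions as the locative complement of 'leave'. The gap is right after 'prototype'.

Where did Marco leave the prototype ___?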